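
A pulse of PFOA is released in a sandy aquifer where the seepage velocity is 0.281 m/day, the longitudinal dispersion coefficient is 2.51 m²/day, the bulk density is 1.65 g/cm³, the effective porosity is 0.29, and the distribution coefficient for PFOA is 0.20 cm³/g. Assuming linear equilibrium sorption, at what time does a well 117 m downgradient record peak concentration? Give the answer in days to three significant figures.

Retardation factor R = 1 + ρ_b·K_d/n = 1 + 1.65 × 0.20/0.29 = 2.138.
Sorption retards both mechanisms: v_R = v/R = 0.1314 m/day, D_R = D/R = 1.174 m²/day.
Peak time from v_R²t² + 2D_R t − x² = 0: t = (√(D_R² + v_R²x²) − D_R)/v_R².
√(D_R² + v_R²x²) = √(1.174² + 0.1314² × 117²) = 15.42; v_R² = 0.01727.
t = (15.42 − 1.174)/0.01727 = 825 days.

825 days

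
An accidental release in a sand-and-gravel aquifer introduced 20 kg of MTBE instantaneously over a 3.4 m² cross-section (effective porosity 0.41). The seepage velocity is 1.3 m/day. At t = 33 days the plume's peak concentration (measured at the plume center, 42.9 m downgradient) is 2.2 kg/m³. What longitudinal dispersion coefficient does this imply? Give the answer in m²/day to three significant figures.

0.103 m²/day

At the plume center C_max = M/(n_e·A·√(4πDt)), so D = M²/(4πt·(n_e·A·C_max)²).
n_e·A·C_max = 0.41 × 3.4 × 2.2 = 3.067 kg/m.
D = 20²/(4π × 33 × 3.067²) = 0.103 m²/day.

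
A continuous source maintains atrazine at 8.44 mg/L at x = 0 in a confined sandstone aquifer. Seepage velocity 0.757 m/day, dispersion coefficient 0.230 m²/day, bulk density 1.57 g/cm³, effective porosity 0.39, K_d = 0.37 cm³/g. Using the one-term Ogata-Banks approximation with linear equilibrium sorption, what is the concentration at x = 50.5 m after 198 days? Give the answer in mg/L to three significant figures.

Retardation factor R = 1 + ρ_b·K_d/n = 1 + 1.57 × 0.37/0.39 = 2.489.
Sorption retards both mechanisms: v_R = v/R = 0.3041 m/day, D_R = D/R = 0.09241 m²/day.
v_R·t = 0.3041 × 198 = 60.2118 m; 2√(D_R t) = 8.555 m; argument = (50.5 − 60.2118)/8.555 = -1.135.
C = C₀ × ½·erfc(-1.135) = 8.44 × 0.9458 = 7.98 mg/L.

7.98 mg/L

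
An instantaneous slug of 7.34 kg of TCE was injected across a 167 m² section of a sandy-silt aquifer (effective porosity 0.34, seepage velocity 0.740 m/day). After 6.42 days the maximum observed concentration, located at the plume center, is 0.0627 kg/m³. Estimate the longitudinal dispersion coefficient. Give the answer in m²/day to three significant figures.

At the plume center C_max = M/(n_e·A·√(4πDt)), so D = M²/(4πt·(n_e·A·C_max)²).
n_e·A·C_max = 0.34 × 167 × 0.0627 = 3.560 kg/m.
D = 7.34²/(4π × 6.42 × 3.560²) = 0.0527 m²/day.

0.0527 m²/day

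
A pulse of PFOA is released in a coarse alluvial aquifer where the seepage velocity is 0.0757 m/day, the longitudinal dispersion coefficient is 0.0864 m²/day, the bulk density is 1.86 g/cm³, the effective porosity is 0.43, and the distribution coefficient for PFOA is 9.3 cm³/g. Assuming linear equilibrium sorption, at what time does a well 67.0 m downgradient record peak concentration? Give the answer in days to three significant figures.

35900 days

Retardation factor R = 1 + ρ_b·K_d/n = 1 + 1.86 × 9.3/0.43 = 41.23.
Sorption retards both mechanisms: v_R = v/R = 0.001836 m/day, D_R = D/R = 0.002096 m²/day.
Peak time from v_R²t² + 2D_R t − x² = 0: t = (√(D_R² + v_R²x²) − D_R)/v_R².
√(D_R² + v_R²x²) = √(0.002096² + 0.001836² × 67.0²) = 0.1230; v_R² = 3.371e-06.
t = (0.1230 − 0.002096)/3.371e-06 = 35900 days.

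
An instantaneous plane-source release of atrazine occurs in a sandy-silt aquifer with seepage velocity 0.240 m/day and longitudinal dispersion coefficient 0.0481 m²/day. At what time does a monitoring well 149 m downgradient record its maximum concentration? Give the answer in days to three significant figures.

620 days

For the 1D instantaneous-source solution, setting ∂C/∂t = 0 at fixed x gives v²t² + 2Dt − x² = 0, so t = (√(D² + v²x²) − D)/v².
√(D² + v²x²) = √(0.0481² + 0.240² × 149²) = 35.76; v² = 0.0576.
t = (35.76 − 0.0481)/0.0576 = 620 days (vs. the pure-advection estimate x/v = 621 d).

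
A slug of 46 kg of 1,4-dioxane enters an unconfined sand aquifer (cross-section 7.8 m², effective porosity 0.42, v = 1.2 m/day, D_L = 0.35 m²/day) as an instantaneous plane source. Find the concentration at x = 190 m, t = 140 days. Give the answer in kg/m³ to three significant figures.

For an instantaneous plane source, C(x,t) = M/(n_e·A·√(4πDt)) · exp(−(x−vt)²/(4Dt)), with n_e·A the pore (flow) area.
Plume center vt = 1.2 × 140 = 168 m, so the well at 190 m is 22 m downgradient of the peak.
√(4πDt) = 24.81 m, giving peak height M/(n_e·A·√(4πDt)) = 46/(0.42 × 7.8 × 24.81) = 0.5660 kg/m³.
(x−vt)²/(4Dt) = (22)²/(4 × 0.35 × 140) = 2.469; exp(−2.469) = 0.08467.
C = 0.5660 × 0.08467 = 0.0479 kg/m³.

0.0479 kg/m³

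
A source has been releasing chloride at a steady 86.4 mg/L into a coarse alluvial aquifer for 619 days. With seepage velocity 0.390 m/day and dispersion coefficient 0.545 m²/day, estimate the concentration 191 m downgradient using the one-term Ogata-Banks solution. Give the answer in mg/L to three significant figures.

84.1 mg/L

For a continuous step input, C/C₀ ≈ ½·erfc((x−vt)/(2√(Dt))).
vt = 0.390 × 619 = 241.41 m and 2√(Dt) = 2√(0.545 × 619) = 36.73 m.
Argument (x−vt)/(2√(Dt)) = (191 − 241.41)/36.73 = -1.372; ½·erfc(-1.372) = 0.9738.
C = 86.4 × 0.9738 = 84.1 mg/L.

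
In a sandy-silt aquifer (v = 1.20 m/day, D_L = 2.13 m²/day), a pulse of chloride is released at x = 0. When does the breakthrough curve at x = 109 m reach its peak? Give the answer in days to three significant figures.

89.4 days

For the 1D instantaneous-source solution, setting ∂C/∂t = 0 at fixed x gives v²t² + 2Dt − x² = 0, so t = (√(D² + v²x²) − D)/v².
√(D² + v²x²) = √(2.13² + 1.20² × 109²) = 130.8; v² = 1.44.
t = (130.8 − 2.13)/1.44 = 89.4 days (vs. the pure-advection estimate x/v = 90.8 d).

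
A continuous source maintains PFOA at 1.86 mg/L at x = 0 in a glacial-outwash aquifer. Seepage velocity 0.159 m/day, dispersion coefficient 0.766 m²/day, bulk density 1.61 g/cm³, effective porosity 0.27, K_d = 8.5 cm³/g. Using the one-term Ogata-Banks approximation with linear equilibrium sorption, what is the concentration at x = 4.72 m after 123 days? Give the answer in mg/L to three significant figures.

Retardation factor R = 1 + ρ_b·K_d/n = 1 + 1.61 × 8.5/0.27 = 51.69.
Sorption retards both mechanisms: v_R = v/R = 0.003076 m/day, D_R = D/R = 0.01482 m²/day.
v_R·t = 0.003076 × 123 = 0.378348 m; 2√(D_R t) = 2.700 m; argument = (4.72 − 0.378348)/2.700 = 1.608.
C = C₀ × ½·erfc(1.608) = 1.86 × 0.01148 = 0.0214 mg/L.

0.0214 mg/L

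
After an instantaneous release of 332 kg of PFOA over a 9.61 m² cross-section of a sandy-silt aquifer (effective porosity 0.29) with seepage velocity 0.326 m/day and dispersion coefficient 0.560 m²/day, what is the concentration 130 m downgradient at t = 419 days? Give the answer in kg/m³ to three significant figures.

For an instantaneous plane source, C(x,t) = M/(n_e·A·√(4πDt)) · exp(−(x−vt)²/(4Dt)), with n_e·A the pore (flow) area.
Plume center vt = 0.326 × 419 = 136.594 m, so the well at 130 m is 6.594 m upgradient of the peak.
√(4πDt) = 54.30 m, giving peak height M/(n_e·A·√(4πDt)) = 332/(0.29 × 9.61 × 54.30) = 2.194 kg/m³.
(x−vt)²/(4Dt) = (-6.594)²/(4 × 0.560 × 419) = 0.04633; exp(−0.04633) = 0.9547.
C = 2.194 × 0.9547 = 2.09 kg/m³.

2.09 kg/m³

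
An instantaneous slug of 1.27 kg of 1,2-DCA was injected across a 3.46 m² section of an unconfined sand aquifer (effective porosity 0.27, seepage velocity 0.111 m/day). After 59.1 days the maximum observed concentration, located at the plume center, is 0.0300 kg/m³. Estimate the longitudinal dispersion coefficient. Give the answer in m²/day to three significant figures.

At the plume center C_max = M/(n_e·A·√(4πDt)), so D = M²/(4πt·(n_e·A·C_max)²).
n_e·A·C_max = 0.27 × 3.46 × 0.0300 = 0.02803 kg/m.
D = 1.27²/(4π × 59.1 × 0.02803²) = 2.76 m²/day.

2.76 m²/day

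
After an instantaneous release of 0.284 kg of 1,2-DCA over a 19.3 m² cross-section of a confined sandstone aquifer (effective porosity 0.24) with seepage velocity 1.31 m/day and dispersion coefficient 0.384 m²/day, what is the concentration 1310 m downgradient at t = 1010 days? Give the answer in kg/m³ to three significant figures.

0.000786 kg/m³

For an instantaneous plane source, C(x,t) = M/(n_e·A·√(4πDt)) · exp(−(x−vt)²/(4Dt)), with n_e·A the pore (flow) area.
Plume center vt = 1.31 × 1010 = 1323.1 m, so the well at 1310 m is 13.1 m upgradient of the peak.
√(4πDt) = 69.81 m, giving peak height M/(n_e·A·√(4πDt)) = 0.284/(0.24 × 19.3 × 69.81) = 0.0008783 kg/m³.
(x−vt)²/(4Dt) = (-13.1)²/(4 × 0.384 × 1010) = 0.1106; exp(−0.1106) = 0.8953.
C = 0.0008783 × 0.8953 = 0.000786 kg/m³.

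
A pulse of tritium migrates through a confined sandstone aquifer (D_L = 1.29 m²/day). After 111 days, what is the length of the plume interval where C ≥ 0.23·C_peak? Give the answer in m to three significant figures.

The plume is Gaussian with σ = √(2Dt) = √(2 × 1.29 × 111) = 16.92 m.
C/C_peak = exp(−Δx²/(2σ²)) = 0.23 ⇒ Δx = σ·√(−2 ln 0.23) = 16.92 × 1.714 = 29.00 m.
Width = 2Δx = 58.0 m.

58.0 m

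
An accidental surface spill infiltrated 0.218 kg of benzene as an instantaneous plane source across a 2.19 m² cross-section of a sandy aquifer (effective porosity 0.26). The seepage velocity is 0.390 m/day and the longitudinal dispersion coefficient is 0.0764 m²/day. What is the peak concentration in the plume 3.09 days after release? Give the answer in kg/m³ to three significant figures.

The peak of an instantaneous 1D plume sits at x = vt; there the Gaussian factor is 1 and C_max = M/(n_e·A·√(4πDt)), where n_e·A is the pore area the mass is dissolved in.
√(4πDt) = √(4π × 0.0764 × 3.09) = 1.722 m, so C_max = 0.218/(0.26 × 2.19 × 1.722) = 0.222 kg/m³.

0.222 kg/m³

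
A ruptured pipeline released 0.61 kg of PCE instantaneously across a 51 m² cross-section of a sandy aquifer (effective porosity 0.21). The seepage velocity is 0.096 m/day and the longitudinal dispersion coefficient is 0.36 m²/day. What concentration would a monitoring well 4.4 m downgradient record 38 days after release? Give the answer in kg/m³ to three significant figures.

For an instantaneous plane source, C(x,t) = M/(n_e·A·√(4πDt)) · exp(−(x−vt)²/(4Dt)), with n_e·A the pore (flow) area.
Plume center vt = 0.096 × 38 = 3.648 m, so the well at 4.4 m is 0.752 m downgradient of the peak.
√(4πDt) = 13.11 m, giving peak height M/(n_e·A·√(4πDt)) = 0.61/(0.21 × 51 × 13.11) = 0.004344 kg/m³.
(x−vt)²/(4Dt) = (0.752)²/(4 × 0.36 × 38) = 0.01033; exp(−0.01033) = 0.9897.
C = 0.004344 × 0.9897 = 0.00430 kg/m³.

0.00430 kg/m³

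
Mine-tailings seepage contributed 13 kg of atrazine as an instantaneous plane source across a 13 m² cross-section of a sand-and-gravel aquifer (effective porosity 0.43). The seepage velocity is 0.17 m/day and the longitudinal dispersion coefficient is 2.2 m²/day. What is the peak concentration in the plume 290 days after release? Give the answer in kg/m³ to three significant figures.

The peak of an instantaneous 1D plume sits at x = vt; there the Gaussian factor is 1 and C_max = M/(n_e·A·√(4πDt)), where n_e·A is the pore area the mass is dissolved in.
√(4πDt) = √(4π × 2.2 × 290) = 89.54 m, so C_max = 13/(0.43 × 13 × 89.54) = 0.0260 kg/m³.

0.0260 kg/m³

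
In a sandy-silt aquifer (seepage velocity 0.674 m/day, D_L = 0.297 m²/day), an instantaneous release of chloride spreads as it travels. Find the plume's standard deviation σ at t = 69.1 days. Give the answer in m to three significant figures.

6.41 m

Dispersive spreading gives a Gaussian with σ² = 2Dt; advection only shifts the center.
σ = √(2 × 0.297 × 69.1) = 6.41 m.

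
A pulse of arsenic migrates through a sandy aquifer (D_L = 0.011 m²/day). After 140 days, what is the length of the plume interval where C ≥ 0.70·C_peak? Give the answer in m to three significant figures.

The plume is Gaussian with σ = √(2Dt) = √(2 × 0.011 × 140) = 1.755 m.
C/C_peak = exp(−Δx²/(2σ²)) = 0.70 ⇒ Δx = σ·√(−2 ln 0.70) = 1.755 × 0.8446 = 1.482 m.
Width = 2Δx = 2.96 m.

2.96 m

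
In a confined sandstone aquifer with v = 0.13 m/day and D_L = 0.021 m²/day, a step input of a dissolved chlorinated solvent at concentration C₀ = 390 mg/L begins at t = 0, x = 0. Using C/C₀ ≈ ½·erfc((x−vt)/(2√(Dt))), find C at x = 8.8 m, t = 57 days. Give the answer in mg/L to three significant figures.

For a continuous step input, C/C₀ ≈ ½·erfc((x−vt)/(2√(Dt))).
vt = 0.13 × 57 = 7.41 m and 2√(Dt) = 2√(0.021 × 57) = 2.188 m.
Argument (x−vt)/(2√(Dt)) = (8.8 − 7.41)/2.188 = 0.6353; ½·erfc(0.6353) = 0.1845.
C = 390 × 0.1845 = 72.0 mg/L.

72.0 mg/L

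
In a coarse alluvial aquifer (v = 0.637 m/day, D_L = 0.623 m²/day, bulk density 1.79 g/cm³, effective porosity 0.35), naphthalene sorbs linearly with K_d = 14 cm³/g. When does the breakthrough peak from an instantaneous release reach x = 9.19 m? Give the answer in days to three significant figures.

942 days

Retardation factor R = 1 + ρ_b·K_d/n = 1 + 1.79 × 14/0.35 = 72.60.
Sorption retards both mechanisms: v_R = v/R = 0.008774 m/day, D_R = D/R = 0.008581 m²/day.
Peak time from v_R²t² + 2D_R t − x² = 0: t = (√(D_R² + v_R²x²) − D_R)/v_R².
√(D_R² + v_R²x²) = √(0.008581² + 0.008774² × 9.19²) = 0.08109; v_R² = 7.698e-05.
t = (0.08109 − 0.008581)/7.698e-05 = 942 days.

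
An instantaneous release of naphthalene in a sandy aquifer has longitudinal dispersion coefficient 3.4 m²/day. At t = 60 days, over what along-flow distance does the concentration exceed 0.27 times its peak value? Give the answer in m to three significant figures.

65.4 m

The plume is Gaussian with σ = √(2Dt) = √(2 × 3.4 × 60) = 20.20 m.
C/C_peak = exp(−Δx²/(2σ²)) = 0.27 ⇒ Δx = σ·√(−2 ln 0.27) = 20.20 × 1.618 = 32.68 m.
Width = 2Δx = 65.4 m.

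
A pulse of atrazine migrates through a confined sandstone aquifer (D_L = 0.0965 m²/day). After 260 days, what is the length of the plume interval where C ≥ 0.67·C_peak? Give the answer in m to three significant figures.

12.7 m

The plume is Gaussian with σ = √(2Dt) = √(2 × 0.0965 × 260) = 7.084 m.
C/C_peak = exp(−Δx²/(2σ²)) = 0.67 ⇒ Δx = σ·√(−2 ln 0.67) = 7.084 × 0.8950 = 6.340 m.
Width = 2Δx = 12.7 m.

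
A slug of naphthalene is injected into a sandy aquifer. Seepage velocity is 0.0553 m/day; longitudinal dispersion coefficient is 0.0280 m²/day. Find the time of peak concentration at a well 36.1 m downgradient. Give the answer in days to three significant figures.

644 days

For the 1D instantaneous-source solution, setting ∂C/∂t = 0 at fixed x gives v²t² + 2Dt − x² = 0, so t = (√(D² + v²x²) − D)/v².
√(D² + v²x²) = √(0.0280² + 0.0553² × 36.1²) = 1.997; v² = 0.00305809.
t = (1.997 − 0.0280)/0.00305809 = 644 days (vs. the pure-advection estimate x/v = 653 d).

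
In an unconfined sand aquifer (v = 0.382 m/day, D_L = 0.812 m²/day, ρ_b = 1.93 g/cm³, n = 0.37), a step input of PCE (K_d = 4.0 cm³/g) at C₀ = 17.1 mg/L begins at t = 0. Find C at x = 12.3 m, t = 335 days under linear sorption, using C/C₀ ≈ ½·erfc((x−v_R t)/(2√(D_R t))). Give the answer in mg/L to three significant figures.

1.68 mg/L

Retardation factor R = 1 + ρ_b·K_d/n = 1 + 1.93 × 4.0/0.37 = 21.86.
Sorption retards both mechanisms: v_R = v/R = 0.01747 m/day, D_R = D/R = 0.03715 m²/day.
v_R·t = 0.01747 × 335 = 5.85245 m; 2√(D_R t) = 7.056 m; argument = (12.3 − 5.85245)/7.056 = 0.9138.
C = C₀ × ½·erfc(0.9138) = 17.1 × 0.09813 = 1.68 mg/L.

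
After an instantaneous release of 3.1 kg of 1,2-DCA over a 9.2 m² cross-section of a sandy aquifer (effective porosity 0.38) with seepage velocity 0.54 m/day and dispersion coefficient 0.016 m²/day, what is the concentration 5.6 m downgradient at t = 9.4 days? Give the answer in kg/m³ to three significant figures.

For an instantaneous plane source, C(x,t) = M/(n_e·A·√(4πDt)) · exp(−(x−vt)²/(4Dt)), with n_e·A the pore (flow) area.
Plume center vt = 0.54 × 9.4 = 5.076 m, so the well at 5.6 m is 0.524 m downgradient of the peak.
√(4πDt) = 1.375 m, giving peak height M/(n_e·A·√(4πDt)) = 3.1/(0.38 × 9.2 × 1.375) = 0.6449 kg/m³.
(x−vt)²/(4Dt) = (0.524)²/(4 × 0.016 × 9.4) = 0.4564; exp(−0.4564) = 0.6336.
C = 0.6449 × 0.6336 = 0.409 kg/m³.

0.409 kg/m³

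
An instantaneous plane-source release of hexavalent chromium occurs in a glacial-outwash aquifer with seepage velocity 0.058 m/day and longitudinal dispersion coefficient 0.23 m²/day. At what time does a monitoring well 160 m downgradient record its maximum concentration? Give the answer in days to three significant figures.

For the 1D instantaneous-source solution, setting ∂C/∂t = 0 at fixed x gives v²t² + 2Dt − x² = 0, so t = (√(D² + v²x²) − D)/v².
√(D² + v²x²) = √(0.23² + 0.058² × 160²) = 9.283; v² = 0.003364.
t = (9.283 − 0.23)/0.003364 = 2690 days (vs. the pure-advection estimate x/v = 2760 d).

2690 days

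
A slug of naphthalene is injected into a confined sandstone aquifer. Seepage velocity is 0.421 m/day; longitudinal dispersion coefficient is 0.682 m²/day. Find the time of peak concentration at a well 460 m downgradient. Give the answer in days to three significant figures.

1090 days

For the 1D instantaneous-source solution, setting ∂C/∂t = 0 at fixed x gives v²t² + 2Dt − x² = 0, so t = (√(D² + v²x²) − D)/v².
√(D² + v²x²) = √(0.682² + 0.421² × 460²) = 193.7; v² = 0.177241.
t = (193.7 − 0.682)/0.177241 = 1090 days (vs. the pure-advection estimate x/v = 1090 d).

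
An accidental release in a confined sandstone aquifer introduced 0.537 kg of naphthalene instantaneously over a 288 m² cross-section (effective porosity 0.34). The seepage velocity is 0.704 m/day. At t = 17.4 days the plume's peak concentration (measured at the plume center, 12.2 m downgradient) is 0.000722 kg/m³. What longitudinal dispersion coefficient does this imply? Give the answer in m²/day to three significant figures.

At the plume center C_max = M/(n_e·A·√(4πDt)), so D = M²/(4πt·(n_e·A·C_max)²).
n_e·A·C_max = 0.34 × 288 × 0.000722 = 0.07070 kg/m.
D = 0.537²/(4π × 17.4 × 0.07070²) = 0.264 m²/day.

0.264 m²/day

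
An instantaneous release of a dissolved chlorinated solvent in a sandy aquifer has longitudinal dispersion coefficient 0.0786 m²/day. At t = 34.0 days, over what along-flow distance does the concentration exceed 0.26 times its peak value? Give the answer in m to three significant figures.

The plume is Gaussian with σ = √(2Dt) = √(2 × 0.0786 × 34.0) = 2.312 m.
C/C_peak = exp(−Δx²/(2σ²)) = 0.26 ⇒ Δx = σ·√(−2 ln 0.26) = 2.312 × 1.641 = 3.794 m.
Width = 2Δx = 7.59 m.

7.59 m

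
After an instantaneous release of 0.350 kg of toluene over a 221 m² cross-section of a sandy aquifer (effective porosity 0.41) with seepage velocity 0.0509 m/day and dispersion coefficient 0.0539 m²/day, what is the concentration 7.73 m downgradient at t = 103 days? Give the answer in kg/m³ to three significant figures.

0.000350 kg/m³

For an instantaneous plane source, C(x,t) = M/(n_e·A·√(4πDt)) · exp(−(x−vt)²/(4Dt)), with n_e·A the pore (flow) area.
Plume center vt = 0.0509 × 103 = 5.2427 m, so the well at 7.73 m is 2.4873 m downgradient of the peak.
√(4πDt) = 8.353 m, giving peak height M/(n_e·A·√(4πDt)) = 0.350/(0.41 × 221 × 8.353) = 0.0004624 kg/m³.
(x−vt)²/(4Dt) = (2.4873)²/(4 × 0.0539 × 103) = 0.2786; exp(−0.2786) = 0.7568.
C = 0.0004624 × 0.7568 = 0.000350 kg/m³.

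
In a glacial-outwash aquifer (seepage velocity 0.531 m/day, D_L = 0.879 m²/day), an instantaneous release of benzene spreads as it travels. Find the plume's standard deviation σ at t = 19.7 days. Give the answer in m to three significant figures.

Dispersive spreading gives a Gaussian with σ² = 2Dt; advection only shifts the center.
σ = √(2 × 0.879 × 19.7) = 5.88 m.

5.88 m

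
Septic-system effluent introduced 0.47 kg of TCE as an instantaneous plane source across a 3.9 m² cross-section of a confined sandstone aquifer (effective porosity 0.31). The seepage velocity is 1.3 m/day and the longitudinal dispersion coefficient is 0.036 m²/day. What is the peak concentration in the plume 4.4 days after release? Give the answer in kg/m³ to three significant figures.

The peak of an instantaneous 1D plume sits at x = vt; there the Gaussian factor is 1 and C_max = M/(n_e·A·√(4πDt)), where n_e·A is the pore area the mass is dissolved in.
√(4πDt) = √(4π × 0.036 × 4.4) = 1.411 m, so C_max = 0.47/(0.31 × 3.9 × 1.411) = 0.276 kg/m³.

0.276 kg/m³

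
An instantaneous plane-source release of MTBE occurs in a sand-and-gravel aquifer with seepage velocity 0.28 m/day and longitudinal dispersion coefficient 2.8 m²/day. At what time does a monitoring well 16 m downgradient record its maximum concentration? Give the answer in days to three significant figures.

For the 1D instantaneous-source solution, setting ∂C/∂t = 0 at fixed x gives v²t² + 2Dt − x² = 0, so t = (√(D² + v²x²) − D)/v².
√(D² + v²x²) = √(2.8² + 0.28² × 16²) = 5.283; v² = 0.0784.
t = (5.283 − 2.8)/0.0784 = 31.7 days (vs. the pure-advection estimate x/v = 57.1 d).

31.7 days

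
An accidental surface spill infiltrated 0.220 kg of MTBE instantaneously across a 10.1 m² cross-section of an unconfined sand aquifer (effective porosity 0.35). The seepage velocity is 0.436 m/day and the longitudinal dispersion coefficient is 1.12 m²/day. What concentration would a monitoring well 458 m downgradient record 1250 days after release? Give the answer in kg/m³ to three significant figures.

0.000121 kg/m³

For an instantaneous plane source, C(x,t) = M/(n_e·A·√(4πDt)) · exp(−(x−vt)²/(4Dt)), with n_e·A the pore (flow) area.
Plume center vt = 0.436 × 1250 = 545 m, so the well at 458 m is 87 m upgradient of the peak.
√(4πDt) = 132.6 m, giving peak height M/(n_e·A·√(4πDt)) = 0.220/(0.35 × 10.1 × 132.6) = 0.0004693 kg/m³.
(x−vt)²/(4Dt) = (-87)²/(4 × 1.12 × 1250) = 1.352; exp(−1.352) = 0.2587.
C = 0.0004693 × 0.2587 = 0.000121 kg/m³.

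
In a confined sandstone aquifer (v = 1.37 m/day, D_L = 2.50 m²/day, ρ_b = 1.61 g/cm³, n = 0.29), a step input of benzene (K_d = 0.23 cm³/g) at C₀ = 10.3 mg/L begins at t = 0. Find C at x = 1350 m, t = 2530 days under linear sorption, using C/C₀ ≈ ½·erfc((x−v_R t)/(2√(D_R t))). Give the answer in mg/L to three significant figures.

Retardation factor R = 1 + ρ_b·K_d/n = 1 + 1.61 × 0.23/0.29 = 2.277.
Sorption retards both mechanisms: v_R = v/R = 0.6017 m/day, D_R = D/R = 1.098 m²/day.
v_R·t = 0.6017 × 2530 = 1522.301 m; 2√(D_R t) = 105.4 m; argument = (1350 − 1522.301)/105.4 = -1.635.
C = C₀ × ½·erfc(-1.635) = 10.3 × 0.9896 = 10.2 mg/L.

10.2 mg/L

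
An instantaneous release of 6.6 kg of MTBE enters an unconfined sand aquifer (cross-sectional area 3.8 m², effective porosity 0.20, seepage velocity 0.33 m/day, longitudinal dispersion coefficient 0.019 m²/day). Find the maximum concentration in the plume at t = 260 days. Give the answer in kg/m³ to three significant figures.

The peak of an instantaneous 1D plume sits at x = vt; there the Gaussian factor is 1 and C_max = M/(n_e·A·√(4πDt)), where n_e·A is the pore area the mass is dissolved in.
√(4πDt) = √(4π × 0.019 × 260) = 7.879 m, so C_max = 6.6/(0.20 × 3.8 × 7.879) = 1.10 kg/m³.

1.10 kg/m³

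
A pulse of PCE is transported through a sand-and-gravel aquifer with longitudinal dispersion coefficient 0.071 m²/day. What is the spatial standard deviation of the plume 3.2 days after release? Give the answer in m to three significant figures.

0.674 m

Dispersive spreading gives a Gaussian with σ² = 2Dt; advection only shifts the center.
σ = √(2 × 0.071 × 3.2) = 0.674 m.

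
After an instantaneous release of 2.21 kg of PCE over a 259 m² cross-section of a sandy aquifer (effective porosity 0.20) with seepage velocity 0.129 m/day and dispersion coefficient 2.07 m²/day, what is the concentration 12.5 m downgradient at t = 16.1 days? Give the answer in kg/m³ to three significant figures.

For an instantaneous plane source, C(x,t) = M/(n_e·A·√(4πDt)) · exp(−(x−vt)²/(4Dt)), with n_e·A the pore (flow) area.
Plume center vt = 0.129 × 16.1 = 2.0769 m, so the well at 12.5 m is 10.4231 m downgradient of the peak.
√(4πDt) = 20.46 m, giving peak height M/(n_e·A·√(4πDt)) = 2.21/(0.20 × 259 × 20.46) = 0.002085 kg/m³.
(x−vt)²/(4Dt) = (10.4231)²/(4 × 2.07 × 16.1) = 0.8150; exp(−0.8150) = 0.4426.
C = 0.002085 × 0.4426 = 0.000923 kg/m³.

0.000923 kg/m³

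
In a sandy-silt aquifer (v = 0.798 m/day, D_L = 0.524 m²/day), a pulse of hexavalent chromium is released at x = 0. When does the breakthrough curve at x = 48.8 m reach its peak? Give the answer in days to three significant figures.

60.3 days

For the 1D instantaneous-source solution, setting ∂C/∂t = 0 at fixed x gives v²t² + 2Dt − x² = 0, so t = (√(D² + v²x²) − D)/v².
√(D² + v²x²) = √(0.524² + 0.798² × 48.8²) = 38.95; v² = 0.636804.
t = (38.95 − 0.524)/0.636804 = 60.3 days (vs. the pure-advection estimate x/v = 61.2 d).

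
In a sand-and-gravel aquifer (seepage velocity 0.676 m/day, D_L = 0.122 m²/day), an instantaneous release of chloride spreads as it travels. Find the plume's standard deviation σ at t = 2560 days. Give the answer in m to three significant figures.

Dispersive spreading gives a Gaussian with σ² = 2Dt; advection only shifts the center.
σ = √(2 × 0.122 × 2560) = 25.0 m.

25.0 m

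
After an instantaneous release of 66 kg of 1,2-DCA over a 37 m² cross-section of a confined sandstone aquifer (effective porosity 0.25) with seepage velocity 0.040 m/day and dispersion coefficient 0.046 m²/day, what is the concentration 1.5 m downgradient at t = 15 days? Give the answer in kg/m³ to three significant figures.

For an instantaneous plane source, C(x,t) = M/(n_e·A·√(4πDt)) · exp(−(x−vt)²/(4Dt)), with n_e·A the pore (flow) area.
Plume center vt = 0.040 × 15 = 0.6 m, so the well at 1.5 m is 0.9 m downgradient of the peak.
√(4πDt) = 2.945 m, giving peak height M/(n_e·A·√(4πDt)) = 66/(0.25 × 37 × 2.945) = 2.423 kg/m³.
(x−vt)²/(4Dt) = (0.9)²/(4 × 0.046 × 15) = 0.2935; exp(−0.2935) = 0.7456.
C = 2.423 × 0.7456 = 1.81 kg/m³.

1.81 kg/m³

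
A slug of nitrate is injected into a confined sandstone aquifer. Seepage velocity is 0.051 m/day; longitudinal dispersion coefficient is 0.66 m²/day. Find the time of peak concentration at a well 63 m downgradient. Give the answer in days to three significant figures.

For the 1D instantaneous-source solution, setting ∂C/∂t = 0 at fixed x gives v²t² + 2Dt − x² = 0, so t = (√(D² + v²x²) − D)/v².
√(D² + v²x²) = √(0.66² + 0.051² × 63²) = 3.280; v² = 0.002601.
t = (3.280 − 0.66)/0.002601 = 1010 days (vs. the pure-advection estimate x/v = 1240 d).

1010 days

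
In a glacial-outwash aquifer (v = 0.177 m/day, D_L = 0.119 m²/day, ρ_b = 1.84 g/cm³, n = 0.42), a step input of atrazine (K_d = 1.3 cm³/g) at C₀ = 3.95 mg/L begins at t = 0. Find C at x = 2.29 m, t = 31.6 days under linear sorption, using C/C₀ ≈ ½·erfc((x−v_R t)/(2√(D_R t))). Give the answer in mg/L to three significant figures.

Retardation factor R = 1 + ρ_b·K_d/n = 1 + 1.84 × 1.3/0.42 = 6.695.
Sorption retards both mechanisms: v_R = v/R = 0.02644 m/day, D_R = D/R = 0.01777 m²/day.
v_R·t = 0.02644 × 31.6 = 0.835504 m; 2√(D_R t) = 1.499 m; argument = (2.29 − 0.835504)/1.499 = 0.9703.
C = C₀ × ½·erfc(0.9703) = 3.95 × 0.08500 = 0.336 mg/L.

0.336 mg/L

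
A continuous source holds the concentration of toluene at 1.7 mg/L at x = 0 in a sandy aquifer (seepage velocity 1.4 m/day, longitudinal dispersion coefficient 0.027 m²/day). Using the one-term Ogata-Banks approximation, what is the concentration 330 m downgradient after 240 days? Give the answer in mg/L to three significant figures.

1.62 mg/L

For a continuous step input, C/C₀ ≈ ½·erfc((x−vt)/(2√(Dt))).
vt = 1.4 × 240 = 336 m and 2√(Dt) = 2√(0.027 × 240) = 5.091 m.
Argument (x−vt)/(2√(Dt)) = (330 − 336)/5.091 = -1.179; ½·erfc(-1.179) = 0.9523.
C = 1.7 × 0.9523 = 1.62 mg/L.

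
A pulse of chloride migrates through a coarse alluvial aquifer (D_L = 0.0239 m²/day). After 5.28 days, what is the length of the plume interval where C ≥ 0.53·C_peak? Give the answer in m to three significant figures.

The plume is Gaussian with σ = √(2Dt) = √(2 × 0.0239 × 5.28) = 0.5024 m.
C/C_peak = exp(−Δx²/(2σ²)) = 0.53 ⇒ Δx = σ·√(−2 ln 0.53) = 0.5024 × 1.127 = 0.5662 m.
Width = 2Δx = 1.13 m.

1.13 m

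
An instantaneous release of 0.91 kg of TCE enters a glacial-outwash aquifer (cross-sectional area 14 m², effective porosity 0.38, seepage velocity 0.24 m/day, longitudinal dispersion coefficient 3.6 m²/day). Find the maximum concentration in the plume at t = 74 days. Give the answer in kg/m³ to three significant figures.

0.00296 kg/m³

The peak of an instantaneous 1D plume sits at x = vt; there the Gaussian factor is 1 and C_max = M/(n_e·A·√(4πDt)), where n_e·A is the pore area the mass is dissolved in.
√(4πDt) = √(4π × 3.6 × 74) = 57.86 m, so C_max = 0.91/(0.38 × 14 × 57.86) = 0.00296 kg/m³.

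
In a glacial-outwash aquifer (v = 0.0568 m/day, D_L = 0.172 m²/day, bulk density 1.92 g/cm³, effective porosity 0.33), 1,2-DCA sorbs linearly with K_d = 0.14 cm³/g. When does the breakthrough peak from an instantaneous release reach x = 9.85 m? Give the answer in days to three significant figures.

232 days

Retardation factor R = 1 + ρ_b·K_d/n = 1 + 1.92 × 0.14/0.33 = 1.815.
Sorption retards both mechanisms: v_R = v/R = 0.03129 m/day, D_R = D/R = 0.09477 m²/day.
Peak time from v_R²t² + 2D_R t − x² = 0: t = (√(D_R² + v_R²x²) − D_R)/v_R².
√(D_R² + v_R²x²) = √(0.09477² + 0.03129² × 9.85²) = 0.3224; v_R² = 0.0009791.
t = (0.3224 − 0.09477)/0.0009791 = 232 days.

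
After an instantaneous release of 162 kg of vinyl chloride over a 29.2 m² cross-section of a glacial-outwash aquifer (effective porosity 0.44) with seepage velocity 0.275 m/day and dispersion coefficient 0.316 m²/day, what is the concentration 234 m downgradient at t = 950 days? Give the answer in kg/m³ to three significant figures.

0.111 kg/m³

For an instantaneous plane source, C(x,t) = M/(n_e·A·√(4πDt)) · exp(−(x−vt)²/(4Dt)), with n_e·A the pore (flow) area.
Plume center vt = 0.275 × 950 = 261.25 m, so the well at 234 m is 27.25 m upgradient of the peak.
√(4πDt) = 61.42 m, giving peak height M/(n_e·A·√(4πDt)) = 162/(0.44 × 29.2 × 61.42) = 0.2053 kg/m³.
(x−vt)²/(4Dt) = (-27.25)²/(4 × 0.316 × 950) = 0.6184; exp(−0.6184) = 0.5388.
C = 0.2053 × 0.5388 = 0.111 kg/m³.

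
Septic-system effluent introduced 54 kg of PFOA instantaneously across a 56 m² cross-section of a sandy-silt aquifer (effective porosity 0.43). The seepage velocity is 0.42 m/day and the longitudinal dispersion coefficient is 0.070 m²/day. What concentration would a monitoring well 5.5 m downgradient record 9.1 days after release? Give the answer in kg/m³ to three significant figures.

For an instantaneous plane source, C(x,t) = M/(n_e·A·√(4πDt)) · exp(−(x−vt)²/(4Dt)), with n_e·A the pore (flow) area.
Plume center vt = 0.42 × 9.1 = 3.822 m, so the well at 5.5 m is 1.678 m downgradient of the peak.
√(4πDt) = 2.829 m, giving peak height M/(n_e·A·√(4πDt)) = 54/(0.43 × 56 × 2.829) = 0.7927 kg/m³.
(x−vt)²/(4Dt) = (1.678)²/(4 × 0.070 × 9.1) = 1.105; exp(−1.105) = 0.3312.
C = 0.7927 × 0.3312 = 0.263 kg/m³.

0.263 kg/m³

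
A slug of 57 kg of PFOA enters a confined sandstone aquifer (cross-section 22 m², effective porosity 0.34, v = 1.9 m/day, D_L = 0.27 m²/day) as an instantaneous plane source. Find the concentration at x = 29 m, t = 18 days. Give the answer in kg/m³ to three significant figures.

0.243 kg/m³

For an instantaneous plane source, C(x,t) = M/(n_e·A·√(4πDt)) · exp(−(x−vt)²/(4Dt)), with n_e·A the pore (flow) area.
Plume center vt = 1.9 × 18 = 34.2 m, so the well at 29 m is 5.2 m upgradient of the peak.
√(4πDt) = 7.815 m, giving peak height M/(n_e·A·√(4πDt)) = 57/(0.34 × 22 × 7.815) = 0.9751 kg/m³.
(x−vt)²/(4Dt) = (-5.2)²/(4 × 0.27 × 18) = 1.391; exp(−1.391) = 0.2488.
C = 0.9751 × 0.2488 = 0.243 kg/m³.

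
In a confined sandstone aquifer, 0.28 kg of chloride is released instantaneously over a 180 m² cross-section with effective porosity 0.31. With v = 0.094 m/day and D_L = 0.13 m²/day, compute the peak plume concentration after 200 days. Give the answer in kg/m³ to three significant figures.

0.000278 kg/m³

The peak of an instantaneous 1D plume sits at x = vt; there the Gaussian factor is 1 and C_max = M/(n_e·A·√(4πDt)), where n_e·A is the pore area the mass is dissolved in.
√(4πDt) = √(4π × 0.13 × 200) = 18.08 m, so C_max = 0.28/(0.31 × 180 × 18.08) = 0.000278 kg/m³.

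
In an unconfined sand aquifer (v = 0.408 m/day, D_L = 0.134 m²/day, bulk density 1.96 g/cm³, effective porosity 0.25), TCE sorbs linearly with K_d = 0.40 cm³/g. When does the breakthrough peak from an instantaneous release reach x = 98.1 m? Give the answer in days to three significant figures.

Retardation factor R = 1 + ρ_b·K_d/n = 1 + 1.96 × 0.40/0.25 = 4.136.
Sorption retards both mechanisms: v_R = v/R = 0.09865 m/day, D_R = D/R = 0.03240 m²/day.
Peak time from v_R²t² + 2D_R t − x² = 0: t = (√(D_R² + v_R²x²) − D_R)/v_R².
√(D_R² + v_R²x²) = √(0.03240² + 0.09865² × 98.1²) = 9.678; v_R² = 0.009732.
t = (9.678 − 0.03240)/0.009732 = 991 days.

991 days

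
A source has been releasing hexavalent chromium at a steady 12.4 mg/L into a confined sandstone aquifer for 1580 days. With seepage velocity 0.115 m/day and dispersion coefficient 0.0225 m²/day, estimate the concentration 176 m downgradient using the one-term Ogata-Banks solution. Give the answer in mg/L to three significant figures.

9.31 mg/L

For a continuous step input, C/C₀ ≈ ½·erfc((x−vt)/(2√(Dt))).
vt = 0.115 × 1580 = 181.7 m and 2√(Dt) = 2√(0.0225 × 1580) = 11.92 m.
Argument (x−vt)/(2√(Dt)) = (176 − 181.7)/11.92 = -0.4782; ½·erfc(-0.4782) = 0.7506.
C = 12.4 × 0.7506 = 9.31 mg/L.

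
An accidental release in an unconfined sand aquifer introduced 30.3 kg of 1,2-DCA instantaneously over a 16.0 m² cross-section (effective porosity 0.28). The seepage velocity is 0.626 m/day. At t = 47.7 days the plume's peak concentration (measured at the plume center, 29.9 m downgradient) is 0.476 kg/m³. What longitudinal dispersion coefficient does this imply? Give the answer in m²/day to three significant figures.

0.337 m²/day

At the plume center C_max = M/(n_e·A·√(4πDt)), so D = M²/(4πt·(n_e·A·C_max)²).
n_e·A·C_max = 0.28 × 16.0 × 0.476 = 2.132 kg/m.
D = 30.3²/(4π × 47.7 × 2.132²) = 0.337 m²/day.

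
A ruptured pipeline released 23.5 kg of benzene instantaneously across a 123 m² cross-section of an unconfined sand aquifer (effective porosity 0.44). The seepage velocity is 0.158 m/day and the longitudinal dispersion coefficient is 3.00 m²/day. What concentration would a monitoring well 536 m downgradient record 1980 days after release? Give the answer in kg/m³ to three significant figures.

For an instantaneous plane source, C(x,t) = M/(n_e·A·√(4πDt)) · exp(−(x−vt)²/(4Dt)), with n_e·A the pore (flow) area.
Plume center vt = 0.158 × 1980 = 312.84 m, so the well at 536 m is 223.16 m downgradient of the peak.
√(4πDt) = 273.2 m, giving peak height M/(n_e·A·√(4πDt)) = 23.5/(0.44 × 123 × 273.2) = 0.001589 kg/m³.
(x−vt)²/(4Dt) = (223.16)²/(4 × 3.00 × 1980) = 2.096; exp(−2.096) = 0.1229.
C = 0.001589 × 0.1229 = 0.000195 kg/m³.

0.000195 kg/m³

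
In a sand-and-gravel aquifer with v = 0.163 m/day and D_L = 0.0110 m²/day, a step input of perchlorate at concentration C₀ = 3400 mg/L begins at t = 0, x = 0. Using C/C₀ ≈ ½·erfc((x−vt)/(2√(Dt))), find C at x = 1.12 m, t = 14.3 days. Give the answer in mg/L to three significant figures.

3350 mg/L

For a continuous step input, C/C₀ ≈ ½·erfc((x−vt)/(2√(Dt))).
vt = 0.163 × 14.3 = 2.3309 m and 2√(Dt) = 2√(0.0110 × 14.3) = 0.7932 m.
Argument (x−vt)/(2√(Dt)) = (1.12 − 2.3309)/0.7932 = -1.527; ½·erfc(-1.527) = 0.9846.
C = 3400 × 0.9846 = 3350 mg/L.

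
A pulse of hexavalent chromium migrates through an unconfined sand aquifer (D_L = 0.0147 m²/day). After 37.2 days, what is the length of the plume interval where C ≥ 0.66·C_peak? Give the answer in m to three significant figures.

1.91 m

The plume is Gaussian with σ = √(2Dt) = √(2 × 0.0147 × 37.2) = 1.046 m.
C/C_peak = exp(−Δx²/(2σ²)) = 0.66 ⇒ Δx = σ·√(−2 ln 0.66) = 1.046 × 0.9116 = 0.9535 m.
Width = 2Δx = 1.91 m.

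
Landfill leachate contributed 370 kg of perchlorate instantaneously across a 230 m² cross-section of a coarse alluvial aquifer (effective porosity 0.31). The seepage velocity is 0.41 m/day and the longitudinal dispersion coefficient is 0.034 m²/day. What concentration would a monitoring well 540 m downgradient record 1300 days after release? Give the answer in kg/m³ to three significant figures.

0.167 kg/m³

For an instantaneous plane source, C(x,t) = M/(n_e·A·√(4πDt)) · exp(−(x−vt)²/(4Dt)), with n_e·A the pore (flow) area.
Plume center vt = 0.41 × 1300 = 533 m, so the well at 540 m is 7 m downgradient of the peak.
√(4πDt) = 23.57 m, giving peak height M/(n_e·A·√(4πDt)) = 370/(0.31 × 230 × 23.57) = 0.2202 kg/m³.
(x−vt)²/(4Dt) = (7)²/(4 × 0.034 × 1300) = 0.2771; exp(−0.2771) = 0.7580.
C = 0.2202 × 0.7580 = 0.167 kg/m³.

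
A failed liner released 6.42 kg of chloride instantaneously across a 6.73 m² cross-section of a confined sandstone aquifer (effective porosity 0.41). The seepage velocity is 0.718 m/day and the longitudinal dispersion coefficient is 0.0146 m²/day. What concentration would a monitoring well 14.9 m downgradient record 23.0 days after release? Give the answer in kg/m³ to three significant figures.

0.163 kg/m³

For an instantaneous plane source, C(x,t) = M/(n_e·A·√(4πDt)) · exp(−(x−vt)²/(4Dt)), with n_e·A the pore (flow) area.
Plume center vt = 0.718 × 23.0 = 16.514 m, so the well at 14.9 m is 1.614 m upgradient of the peak.
√(4πDt) = 2.054 m, giving peak height M/(n_e·A·√(4πDt)) = 6.42/(0.41 × 6.73 × 2.054) = 1.133 kg/m³.
(x−vt)²/(4Dt) = (-1.614)²/(4 × 0.0146 × 23.0) = 1.939; exp(−1.939) = 0.1438.
C = 1.133 × 0.1438 = 0.163 kg/m³.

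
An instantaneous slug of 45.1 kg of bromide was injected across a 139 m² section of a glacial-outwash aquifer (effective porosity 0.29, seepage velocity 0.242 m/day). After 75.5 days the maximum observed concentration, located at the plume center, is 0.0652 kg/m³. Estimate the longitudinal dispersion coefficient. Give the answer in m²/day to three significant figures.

0.310 m²/day

At the plume center C_max = M/(n_e·A·√(4πDt)), so D = M²/(4πt·(n_e·A·C_max)²).
n_e·A·C_max = 0.29 × 139 × 0.0652 = 2.628 kg/m.
D = 45.1²/(4π × 75.5 × 2.628²) = 0.310 m²/day.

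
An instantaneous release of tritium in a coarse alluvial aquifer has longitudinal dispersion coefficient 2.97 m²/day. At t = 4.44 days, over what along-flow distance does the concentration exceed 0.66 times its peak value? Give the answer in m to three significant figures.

9.36 m

The plume is Gaussian with σ = √(2Dt) = √(2 × 2.97 × 4.44) = 5.136 m.
C/C_peak = exp(−Δx²/(2σ²)) = 0.66 ⇒ Δx = σ·√(−2 ln 0.66) = 5.136 × 0.9116 = 4.682 m.
Width = 2Δx = 9.36 m.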